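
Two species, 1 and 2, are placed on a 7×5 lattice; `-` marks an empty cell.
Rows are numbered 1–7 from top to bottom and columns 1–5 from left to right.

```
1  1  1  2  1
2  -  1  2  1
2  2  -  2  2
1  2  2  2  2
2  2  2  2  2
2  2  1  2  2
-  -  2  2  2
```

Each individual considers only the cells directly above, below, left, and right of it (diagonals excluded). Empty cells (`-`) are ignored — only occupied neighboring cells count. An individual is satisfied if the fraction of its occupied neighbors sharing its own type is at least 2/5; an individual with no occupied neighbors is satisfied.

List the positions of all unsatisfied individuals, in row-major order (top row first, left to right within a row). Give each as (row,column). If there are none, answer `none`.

Row 1: (1,1)1 1/2 ✓ · (1,2)1 2/2 ✓ · (1,3)1 2/3 ✓ · (1,4)2 1/3 ✗ · (1,5)1 1/2 ✓
Row 2: (2,1)2 1/2 ✓ · (2,3)1 1/2 ✓ · (2,4)2 2/4 ✓ · (2,5)1 1/3 ✗
Row 3: (3,1)2 2/3 ✓ · (3,2)2 2/2 ✓ · (3,4)2 3/3 ✓ · (3,5)2 2/3 ✓
Row 4: (4,1)1 0/3 ✗ · (4,2)2 3/4 ✓ · (4,3)2 3/3 ✓ · (4,4)2 4/4 ✓ · (4,5)2 3/3 ✓
Row 5: (5,1)2 2/3 ✓ · (5,2)2 4/4 ✓ · (5,3)2 3/4 ✓ · (5,4)2 4/4 ✓ · (5,5)2 3/3 ✓
Row 6: (6,1)2 2/2 ✓ · (6,2)2 2/3 ✓ · (6,3)1 0/4 ✗ · (6,4)2 3/4 ✓ · (6,5)2 3/3 ✓
Row 7: (7,3)2 1/2 ✓ · (7,4)2 3/3 ✓ · (7,5)2 2/2 ✓

(1,4), (2,5), (4,1), (6,3)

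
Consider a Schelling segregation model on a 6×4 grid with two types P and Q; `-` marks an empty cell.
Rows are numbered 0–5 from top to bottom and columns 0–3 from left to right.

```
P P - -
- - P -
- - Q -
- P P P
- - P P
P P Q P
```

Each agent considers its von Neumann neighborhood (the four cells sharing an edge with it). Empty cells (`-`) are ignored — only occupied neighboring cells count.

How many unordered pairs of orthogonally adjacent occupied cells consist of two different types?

Scan each occupied cell's neighbors to the right and below so each pair is counted once.
Row 0: P(0,0)–P(0,1)=  → 0/1 unlike.
Row 1: P(1,2)–Q(2,2)≠  → 1/1 unlike.
Row 2: Q(2,2)–P(3,2)≠  → 1/1 unlike.
Row 3: P(3,1)–P(3,2)= P(3,2)–P(3,3)= P(3,2)–P(4,2)= P(3,3)–P(4,3)=  → 0/4 unlike.
Row 4: P(4,2)–P(4,3)= P(4,2)–Q(5,2)≠ P(4,3)–P(5,3)=  → 1/3 unlike.
Row 5: P(5,0)–P(5,1)= P(5,1)–Q(5,2)≠ Q(5,2)–P(5,3)≠  → 2/3 unlike.
Total adjacent occupied pairs: 13; unlike-type pairs: 5.

5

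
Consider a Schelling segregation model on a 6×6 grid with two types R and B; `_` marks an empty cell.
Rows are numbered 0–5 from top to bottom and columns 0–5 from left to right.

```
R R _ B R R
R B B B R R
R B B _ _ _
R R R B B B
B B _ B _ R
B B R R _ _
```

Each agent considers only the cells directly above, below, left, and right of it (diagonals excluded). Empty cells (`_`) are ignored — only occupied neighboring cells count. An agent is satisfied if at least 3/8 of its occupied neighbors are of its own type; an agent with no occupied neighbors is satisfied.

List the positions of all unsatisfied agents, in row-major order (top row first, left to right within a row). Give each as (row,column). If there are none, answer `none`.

(0,0)R 2/2 ok
(0,1)R 1/2 ok
(0,3)B 1/2 ok
(0,4)R 2/3 ok
(0,5)R 2/2 ok
(1,0)R 2/3 ok
(1,1)B 2/4 ok
(1,2)B 3/3 ok
(1,3)B 2/3 ok
(1,4)R 2/3 ok
(1,5)R 2/2 ok
(2,0)R 2/3 ok
(2,1)B 2/4 ok
(2,2)B 2/3 ok
(3,0)R 2/3 ok
(3,1)R 2/4 ok
(3,2)R 1/3 unhappy
(3,3)B 2/3 ok
(3,4)B 2/2 ok
(3,5)B 1/2 ok
(4,0)B 2/3 ok
(4,1)B 2/3 ok
(4,3)B 1/2 ok
(4,5)R 0/1 unhappy
(5,0)B 2/2 ok
(5,1)B 2/3 ok
(5,2)R 1/2 ok
(5,3)R 1/2 ok

(3,2), (4,5)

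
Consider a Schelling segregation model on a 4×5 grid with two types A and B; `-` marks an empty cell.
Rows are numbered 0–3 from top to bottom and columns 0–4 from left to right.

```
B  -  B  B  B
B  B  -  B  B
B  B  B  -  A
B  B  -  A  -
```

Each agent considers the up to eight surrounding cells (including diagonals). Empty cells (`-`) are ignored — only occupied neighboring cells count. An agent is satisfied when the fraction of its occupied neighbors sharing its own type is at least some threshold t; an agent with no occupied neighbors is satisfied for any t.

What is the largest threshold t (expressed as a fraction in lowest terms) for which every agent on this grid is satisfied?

1/3

Row 0: (0,0)B 2/2 · (0,2)B 3/3 · (0,3)B 4/4 · (0,4)B 3/3
Row 1: (1,0)B 4/4 · (1,1)B 6/6 · (1,3)B 5/6 · (1,4)B 3/4
Row 2: (2,0)B 5/5 · (2,1)B 6/6 · (2,2)B 4/5 · (2,4)A 1/3
Row 3: (3,0)B 3/3 · (3,1)B 4/4 · (3,3)A 1/2
The smallest same-type fraction is 1/3 at (2,4), which reduces to 1/3. Any threshold above that leaves this agent unsatisfied.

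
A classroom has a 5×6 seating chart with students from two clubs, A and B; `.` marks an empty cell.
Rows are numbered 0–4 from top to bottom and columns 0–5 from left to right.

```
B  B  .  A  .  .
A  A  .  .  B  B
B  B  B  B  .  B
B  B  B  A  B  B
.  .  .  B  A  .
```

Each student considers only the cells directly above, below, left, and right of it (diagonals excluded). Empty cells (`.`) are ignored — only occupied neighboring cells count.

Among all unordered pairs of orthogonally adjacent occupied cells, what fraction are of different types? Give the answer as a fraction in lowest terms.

5/12

Scan each occupied cell's neighbors to the right and below so each pair is counted once.
From row 0: 2 unlike of 3 pairs (running 2/3).
From row 1: 2 unlike of 5 pairs (running 4/8).
From row 2: 1 unlike of 8 pairs (running 5/16).
From row 3: 4 unlike of 7 pairs (running 9/23).
From row 4: 1 unlike of 1 pairs (running 10/24).
Total adjacent occupied pairs: 24; unlike-type pairs: 10.
10/24 reduces to 5/12.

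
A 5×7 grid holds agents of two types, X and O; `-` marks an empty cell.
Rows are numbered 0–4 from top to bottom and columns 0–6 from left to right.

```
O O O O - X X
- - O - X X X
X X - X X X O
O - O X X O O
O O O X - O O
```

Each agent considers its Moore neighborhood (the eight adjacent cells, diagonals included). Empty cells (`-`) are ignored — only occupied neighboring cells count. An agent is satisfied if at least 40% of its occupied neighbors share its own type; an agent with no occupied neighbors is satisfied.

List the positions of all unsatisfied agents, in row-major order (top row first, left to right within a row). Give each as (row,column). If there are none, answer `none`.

(0,0)O 1/1 ok
(0,1)O 3/3 ok
(0,2)O 3/3 ok
(0,3)O 2/3 ok
(0,5)X 4/4 ok
(0,6)X 3/3 ok
(1,2)O 3/5 ok
(1,4)X 5/6 ok
(1,5)X 6/7 ok
(1,6)X 4/5 ok
(2,0)X 1/2 ok
(2,1)X 1/4 unhappy
(2,3)X 4/6 ok
(2,4)X 6/7 ok
(2,5)X 5/8 ok
(2,6)O 2/5 ok
(3,0)O 2/4 ok
(3,2)O 2/6 unhappy
(3,3)X 4/6 ok
(3,4)X 5/7 ok
(3,5)O 4/7 ok
(3,6)O 4/5 ok
(4,0)O 2/2 ok
(4,1)O 4/4 ok
(4,2)O 2/4 ok
(4,3)X 2/4 ok
(4,5)O 3/4 ok
(4,6)O 3/3 ok

(2,1), (3,2)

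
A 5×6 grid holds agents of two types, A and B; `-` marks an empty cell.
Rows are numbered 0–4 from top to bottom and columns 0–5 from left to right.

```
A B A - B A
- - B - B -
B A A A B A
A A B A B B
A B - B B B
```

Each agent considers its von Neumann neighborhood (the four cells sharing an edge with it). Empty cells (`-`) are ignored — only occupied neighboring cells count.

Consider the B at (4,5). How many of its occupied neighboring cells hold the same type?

2

Occupied neighbors of (4,5): (3,5)=B, (4,4)=B.
Same type (B): 2 of 2.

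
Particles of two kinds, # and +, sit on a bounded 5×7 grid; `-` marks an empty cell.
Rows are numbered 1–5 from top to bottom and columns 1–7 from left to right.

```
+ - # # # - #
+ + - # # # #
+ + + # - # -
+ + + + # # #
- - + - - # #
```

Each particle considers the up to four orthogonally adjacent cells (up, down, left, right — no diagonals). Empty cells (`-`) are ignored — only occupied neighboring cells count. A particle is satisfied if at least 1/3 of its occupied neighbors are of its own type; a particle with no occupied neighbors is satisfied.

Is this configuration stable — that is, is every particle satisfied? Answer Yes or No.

(1,1)+ 1/1 ✓
(1,3)# 1/1 ✓
(1,4)# 3/3 ✓
(1,5)# 2/2 ✓
(1,7)# 1/1 ✓
(2,1)+ 3/3 ✓
(2,2)+ 2/2 ✓
(2,4)# 3/3 ✓
(2,5)# 3/3 ✓
(2,6)# 3/3 ✓
(2,7)# 2/2 ✓
(3,1)+ 3/3 ✓
(3,2)+ 4/4 ✓
(3,3)+ 2/3 ✓
(3,4)# 1/3 ✓
(3,6)# 2/2 ✓
(4,1)+ 2/2 ✓
(4,2)+ 3/3 ✓
(4,3)+ 4/4 ✓
(4,4)+ 1/3 ✓
(4,5)# 1/2 ✓
(4,6)# 4/4 ✓
(4,7)# 2/2 ✓
(5,3)+ 1/1 ✓
(5,6)# 2/2 ✓
(5,7)# 2/2 ✓
All meet the threshold, so the configuration is stable.

Yes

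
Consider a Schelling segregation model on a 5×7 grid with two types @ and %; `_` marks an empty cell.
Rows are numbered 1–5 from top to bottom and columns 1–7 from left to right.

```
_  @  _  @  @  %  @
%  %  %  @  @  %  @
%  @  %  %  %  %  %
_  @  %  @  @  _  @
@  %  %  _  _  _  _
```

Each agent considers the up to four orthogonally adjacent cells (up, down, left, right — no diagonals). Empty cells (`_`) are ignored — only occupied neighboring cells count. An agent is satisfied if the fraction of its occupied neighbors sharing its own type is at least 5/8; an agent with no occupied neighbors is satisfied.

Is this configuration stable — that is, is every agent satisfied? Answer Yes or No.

Row 1: (1,2)@ 0/1 unhappy · (1,4)@ 2/2 ok · (1,5)@ 2/3 ok · (1,6)% 1/3 unhappy · (1,7)@ 1/2 unhappy
Row 2: (2,1)% 2/2 ok · (2,2)% 2/4 unhappy · (2,3)% 2/3 ok · (2,4)@ 2/4 unhappy · (2,5)@ 2/4 unhappy · (2,6)% 2/4 unhappy · (2,7)@ 1/3 unhappy
Row 3: (3,1)% 1/2 unhappy · (3,2)@ 1/4 unhappy · (3,3)% 3/4 ok · (3,4)% 2/4 unhappy · (3,5)% 2/4 unhappy · (3,6)% 3/3 ok · (3,7)% 1/3 unhappy
Row 4: (4,2)@ 1/3 unhappy · (4,3)% 2/4 unhappy · (4,4)@ 1/3 unhappy · (4,5)@ 1/2 unhappy · (4,7)@ 0/1 unhappy
Row 5: (5,1)@ 0/1 unhappy · (5,2)% 1/3 unhappy · (5,3)% 2/2 ok
For instance (1,2) has only 0/1 same-type neighbors, below 5/8.

No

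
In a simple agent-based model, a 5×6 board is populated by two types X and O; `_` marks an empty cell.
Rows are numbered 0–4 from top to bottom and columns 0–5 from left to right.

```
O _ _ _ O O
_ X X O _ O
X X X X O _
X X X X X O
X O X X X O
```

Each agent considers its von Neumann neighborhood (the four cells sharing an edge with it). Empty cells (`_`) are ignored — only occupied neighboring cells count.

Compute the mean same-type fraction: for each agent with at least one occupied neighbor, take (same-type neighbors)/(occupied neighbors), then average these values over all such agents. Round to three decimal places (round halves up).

(0,0)O — no occupied neighbors
(0,4)O 1/1
(0,5)O 2/2
(1,1)X 2/2
(1,2)X 2/3
(1,3)O 0/2
(1,5)O 1/1
(2,0)X 2/2
(2,1)X 4/4
(2,2)X 4/4
(2,3)X 2/4
(2,4)O 0/2
(3,0)X 3/3
(3,1)X 3/4
(3,2)X 4/4
(3,3)X 4/4
(3,4)X 2/4
(3,5)O 1/2
(4,0)X 1/2
(4,1)O 0/3
(4,2)X 2/3
(4,3)X 3/3
(4,4)X 2/3
(4,5)O 1/2
Sum over 23 agents: 1/1 + 2/2 + 2/2 + 2/3 + 0/2 + 1/1 + 2/2 + 4/4 + 4/4 + 2/4 + 0/2 + 3/3 + 3/4 + 4/4 + 4/4 + 2/4 + 1/2 + 1/2 + 0/3 + 2/3 + 3/3 + 2/3 + 1/2 = 65/4; mean = 65/4 ÷ 23 = 65/92 = 0.706521… → 0.707.

0.707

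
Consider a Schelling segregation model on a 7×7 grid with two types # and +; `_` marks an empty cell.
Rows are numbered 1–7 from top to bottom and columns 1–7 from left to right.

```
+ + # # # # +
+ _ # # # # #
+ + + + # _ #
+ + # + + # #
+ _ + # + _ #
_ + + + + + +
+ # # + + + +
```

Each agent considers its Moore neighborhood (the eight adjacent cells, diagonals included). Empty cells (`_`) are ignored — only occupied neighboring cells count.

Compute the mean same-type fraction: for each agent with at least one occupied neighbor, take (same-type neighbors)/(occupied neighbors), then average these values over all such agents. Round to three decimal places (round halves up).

Row 1: (1,1)+ 2/2 · (1,2)+ 2/4 · (1,3)# 3/4 · (1,4)# 5/5 · (1,5)# 5/5 · (1,6)# 4/5 · (1,7)+ 0/3
Row 2: (2,1)+ 4/4 · (2,3)# 3/7 · (2,4)# 6/8 · (2,5)# 6/7 · (2,6)# 6/7 · (2,7)# 3/4
Row 3: (3,1)+ 4/4 · (3,2)+ 5/7 · (3,3)+ 4/7 · (3,4)+ 3/8 · (3,5)# 4/7 · (3,7)# 4/4
Row 4: (4,1)+ 4/4 · (4,2)+ 6/7 · (4,3)# 1/7 · (4,4)+ 5/8 · (4,5)+ 3/6 · (4,6)# 4/6 · (4,7)# 3/3
Row 5: (5,1)+ 3/3 · (5,3)+ 5/7 · (5,4)# 1/8 · (5,5)+ 5/7 · (5,7)# 2/4
Row 6: (6,2)+ 4/6 · (6,3)+ 4/7 · (6,4)+ 6/8 · (6,5)+ 6/7 · (6,6)+ 6/7 · (6,7)+ 3/4
Row 7: (7,1)+ 1/2 · (7,2)# 1/4 · (7,3)# 1/5 · (7,4)+ 4/5 · (7,5)+ 5/5 · (7,6)+ 5/5 · (7,7)+ 3/3
Sum over 44 agents: 2/2 + 2/4 + 3/4 + 5/5 + 5/5 + 4/5 + 0/3 + 4/4 + 3/7 + 6/8 + 6/7 + 6/7 + 3/4 + 4/4 + 5/7 + 4/7 + 3/8 + 4/7 + 4/4 + 4/4 + 6/7 + 1/7 + 5/8 + 3/6 + 4/6 + 3/3 + 3/3 + 5/7 + 1/8 + 5/7 + 2/4 + 4/6 + 4/7 + 6/8 + 6/7 + 6/7 + 3/4 + 1/2 + 1/4 + 1/5 + 4/5 + 5/5 + 5/5 + 3/3 = 26017/840; mean = 26017/840 ÷ 44 = 26017/36960 = 0.703923… → 0.704.

0.704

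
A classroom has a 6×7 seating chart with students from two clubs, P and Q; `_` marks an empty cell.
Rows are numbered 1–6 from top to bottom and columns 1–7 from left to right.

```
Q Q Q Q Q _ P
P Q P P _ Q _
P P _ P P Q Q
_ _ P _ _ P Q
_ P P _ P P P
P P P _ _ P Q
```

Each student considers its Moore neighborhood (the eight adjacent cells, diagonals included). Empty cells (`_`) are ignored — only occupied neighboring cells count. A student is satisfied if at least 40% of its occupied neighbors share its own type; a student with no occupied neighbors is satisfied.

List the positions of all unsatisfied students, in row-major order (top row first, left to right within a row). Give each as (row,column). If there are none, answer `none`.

(1,7), (6,7)

Row 1: (1,1)Q 2/3 ✓ · (1,2)Q 3/5 ✓ · (1,3)Q 3/5 ✓ · (1,4)Q 2/4 ✓ · (1,5)Q 2/3 ✓ · (1,7)P 0/1 ✗
Row 2: (2,1)P 2/5 ✓ · (2,2)Q 3/7 ✓ · (2,3)P 3/7 ✓ · (2,4)P 3/6 ✓ · (2,6)Q 3/5 ✓
Row 3: (3,1)P 2/3 ✓ · (3,2)P 4/5 ✓ · (3,4)P 4/4 ✓ · (3,5)P 3/5 ✓ · (3,6)Q 3/5 ✓ · (3,7)Q 3/4 ✓
Row 4: (4,3)P 4/4 ✓ · (4,6)P 4/7 ✓ · (4,7)Q 2/5 ✓
Row 5: (5,2)P 5/5 ✓ · (5,3)P 4/4 ✓ · (5,5)P 3/3 ✓ · (5,6)P 4/6 ✓ · (5,7)P 3/5 ✓
Row 6: (6,1)P 2/2 ✓ · (6,2)P 4/4 ✓ · (6,3)P 3/3 ✓ · (6,6)P 3/4 ✓ · (6,7)Q 0/3 ✗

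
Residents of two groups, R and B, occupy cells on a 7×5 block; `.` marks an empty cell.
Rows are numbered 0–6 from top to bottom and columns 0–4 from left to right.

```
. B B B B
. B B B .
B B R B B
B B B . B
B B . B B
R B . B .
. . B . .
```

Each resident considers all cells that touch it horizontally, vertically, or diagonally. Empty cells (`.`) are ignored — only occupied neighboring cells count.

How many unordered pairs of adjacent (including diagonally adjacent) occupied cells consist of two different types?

10

Scan each occupied cell's neighbors to the right and below (and the two forward diagonals) so each pair is counted once.
Row 0: B(0,1)–B(0,2)= B(0,1)–B(1,1)= B(0,1)–B(1,2)= B(0,2)–B(0,3)= B(0,2)–B(1,2)= B(0,2)–B(1,3)= B(0,2)–B(1,1)= B(0,3)–B(0,4)= B(0,3)–B(1,3)= B(0,3)–B(1,2)= B(0,4)–B(1,3)=  → 0/11 unlike.
Row 1: B(1,1)–B(1,2)= B(1,1)–B(2,1)= B(1,1)–R(2,2)≠ B(1,1)–B(2,0)= B(1,2)–B(1,3)= B(1,2)–R(2,2)≠ B(1,2)–B(2,3)= B(1,2)–B(2,1)= B(1,3)–B(2,3)= B(1,3)–B(2,4)= B(1,3)–R(2,2)≠  → 3/11 unlike.
Row 2: B(2,0)–B(2,1)= B(2,0)–B(3,0)= B(2,0)–B(3,1)= B(2,1)–R(2,2)≠ B(2,1)–B(3,1)= B(2,1)–B(3,2)= B(2,1)–B(3,0)= R(2,2)–B(2,3)≠ R(2,2)–B(3,2)≠ R(2,2)–B(3,1)≠ B(2,3)–B(2,4)= B(2,3)–B(3,4)= B(2,3)–B(3,2)= B(2,4)–B(3,4)=  → 4/14 unlike.
Row 3: B(3,0)–B(3,1)= B(3,0)–B(4,0)= B(3,0)–B(4,1)= B(3,1)–B(3,2)= B(3,1)–B(4,1)= B(3,1)–B(4,0)= B(3,2)–B(4,3)= B(3,2)–B(4,1)= B(3,4)–B(4,4)= B(3,4)–B(4,3)=  → 0/10 unlike.
Row 4: B(4,0)–B(4,1)= B(4,0)–R(5,0)≠ B(4,0)–B(5,1)= B(4,1)–B(5,1)= B(4,1)–R(5,0)≠ B(4,3)–B(4,4)= B(4,3)–B(5,3)= B(4,4)–B(5,3)=  → 2/8 unlike.
Row 5: R(5,0)–B(5,1)≠ B(5,1)–B(6,2)= B(5,3)–B(6,2)=  → 1/3 unlike.
Total adjacent occupied pairs: 57; unlike-type pairs: 10.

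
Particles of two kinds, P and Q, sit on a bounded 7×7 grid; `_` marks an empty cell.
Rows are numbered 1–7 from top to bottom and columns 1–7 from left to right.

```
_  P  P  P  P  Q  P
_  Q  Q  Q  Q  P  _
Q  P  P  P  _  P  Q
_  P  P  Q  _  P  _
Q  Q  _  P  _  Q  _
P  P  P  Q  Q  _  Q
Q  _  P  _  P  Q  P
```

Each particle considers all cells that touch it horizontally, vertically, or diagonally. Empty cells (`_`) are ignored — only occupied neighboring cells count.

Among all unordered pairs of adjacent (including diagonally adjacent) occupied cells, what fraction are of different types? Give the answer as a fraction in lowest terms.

Scan each occupied cell's neighbors to the right and below (and the two forward diagonals) so each pair is counted once.
Row 1: P(1,2)–P(1,3)= P(1,2)–Q(2,2)≠ P(1,2)–Q(2,3)≠ P(1,3)–P(1,4)= P(1,3)–Q(2,3)≠ P(1,3)–Q(2,4)≠ P(1,3)–Q(2,2)≠ P(1,4)–P(1,5)= P(1,4)–Q(2,4)≠ P(1,4)–Q(2,5)≠ P(1,4)–Q(2,3)≠ P(1,5)–Q(1,6)≠ P(1,5)–Q(2,5)≠ P(1,5)–P(2,6)= P(1,5)–Q(2,4)≠ Q(1,6)–P(1,7)≠ Q(1,6)–P(2,6)≠ Q(1,6)–Q(2,5)= P(1,7)–P(2,6)=  → 13/19 unlike.
Row 2: Q(2,2)–Q(2,3)= Q(2,2)–P(3,2)≠ Q(2,2)–P(3,3)≠ Q(2,2)–Q(3,1)= Q(2,3)–Q(2,4)= Q(2,3)–P(3,3)≠ Q(2,3)–P(3,4)≠ Q(2,3)–P(3,2)≠ Q(2,4)–Q(2,5)= Q(2,4)–P(3,4)≠ Q(2,4)–P(3,3)≠ Q(2,5)–P(2,6)≠ Q(2,5)–P(3,6)≠ Q(2,5)–P(3,4)≠ P(2,6)–P(3,6)= P(2,6)–Q(3,7)≠  → 11/16 unlike.
Row 3: Q(3,1)–P(3,2)≠ Q(3,1)–P(4,2)≠ P(3,2)–P(3,3)= P(3,2)–P(4,2)= P(3,2)–P(4,3)= P(3,3)–P(3,4)= P(3,3)–P(4,3)= P(3,3)–Q(4,4)≠ P(3,3)–P(4,2)= P(3,4)–Q(4,4)≠ P(3,4)–P(4,3)= P(3,6)–Q(3,7)≠ P(3,6)–P(4,6)= Q(3,7)–P(4,6)≠  → 6/14 unlike.
Row 4: P(4,2)–P(4,3)= P(4,2)–Q(5,2)≠ P(4,2)–Q(5,1)≠ P(4,3)–Q(4,4)≠ P(4,3)–P(5,4)= P(4,3)–Q(5,2)≠ Q(4,4)–P(5,4)≠ P(4,6)–Q(5,6)≠  → 6/8 unlike.
Row 5: Q(5,1)–Q(5,2)= Q(5,1)–P(6,1)≠ Q(5,1)–P(6,2)≠ Q(5,2)–P(6,2)≠ Q(5,2)–P(6,3)≠ Q(5,2)–P(6,1)≠ P(5,4)–Q(6,4)≠ P(5,4)–Q(6,5)≠ P(5,4)–P(6,3)= Q(5,6)–Q(6,7)= Q(5,6)–Q(6,5)=  → 7/11 unlike.
Row 6: P(6,1)–P(6,2)= P(6,1)–Q(7,1)≠ P(6,2)–P(6,3)= P(6,2)–P(7,3)= P(6,2)–Q(7,1)≠ P(6,3)–Q(6,4)≠ P(6,3)–P(7,3)= Q(6,4)–Q(6,5)= Q(6,4)–P(7,5)≠ Q(6,4)–P(7,3)≠ Q(6,5)–P(7,5)≠ Q(6,5)–Q(7,6)= Q(6,7)–P(7,7)≠ Q(6,7)–Q(7,6)=  → 7/14 unlike.
Row 7: P(7,5)–Q(7,6)≠ Q(7,6)–P(7,7)≠  → 2/2 unlike.
Total adjacent occupied pairs: 84; unlike-type pairs: 52.
52/84 reduces to 13/21.

13/21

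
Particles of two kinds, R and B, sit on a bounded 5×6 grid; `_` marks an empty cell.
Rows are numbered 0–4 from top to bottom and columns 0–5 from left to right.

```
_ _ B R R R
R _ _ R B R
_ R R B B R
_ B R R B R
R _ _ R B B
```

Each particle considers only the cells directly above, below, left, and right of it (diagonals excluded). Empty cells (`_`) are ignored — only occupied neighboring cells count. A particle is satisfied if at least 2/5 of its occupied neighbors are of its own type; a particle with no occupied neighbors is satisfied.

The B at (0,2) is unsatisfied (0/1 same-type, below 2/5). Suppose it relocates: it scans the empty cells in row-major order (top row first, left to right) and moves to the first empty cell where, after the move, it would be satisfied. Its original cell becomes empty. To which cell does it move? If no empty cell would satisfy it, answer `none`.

Vacating (0,2). Empty cells in order:
  (0,0): 0/1 same-type → still unsatisfied.
  (0,1): 0/0 same-type → satisfied — stop here.

(0,1)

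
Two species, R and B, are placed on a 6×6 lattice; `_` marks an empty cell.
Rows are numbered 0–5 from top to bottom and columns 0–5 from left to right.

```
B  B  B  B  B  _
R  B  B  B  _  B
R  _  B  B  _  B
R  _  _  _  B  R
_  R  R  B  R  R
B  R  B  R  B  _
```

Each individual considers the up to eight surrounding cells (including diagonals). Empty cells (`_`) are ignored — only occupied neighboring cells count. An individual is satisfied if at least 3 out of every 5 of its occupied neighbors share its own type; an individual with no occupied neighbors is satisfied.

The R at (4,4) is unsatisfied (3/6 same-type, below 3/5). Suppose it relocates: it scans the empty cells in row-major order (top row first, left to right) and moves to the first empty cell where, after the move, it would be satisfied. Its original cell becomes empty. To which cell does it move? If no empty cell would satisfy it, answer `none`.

(3,1)

Vacating (4,4). Empty cells in order:
  (0,5): 0/2 same-type → still unsatisfied.
  (1,4): 0/6 same-type → still unsatisfied.
  (2,1): 3/6 same-type → still unsatisfied.
  (2,4): 1/6 same-type → still unsatisfied.
  (3,1): 4/5 same-type → satisfied — stop here.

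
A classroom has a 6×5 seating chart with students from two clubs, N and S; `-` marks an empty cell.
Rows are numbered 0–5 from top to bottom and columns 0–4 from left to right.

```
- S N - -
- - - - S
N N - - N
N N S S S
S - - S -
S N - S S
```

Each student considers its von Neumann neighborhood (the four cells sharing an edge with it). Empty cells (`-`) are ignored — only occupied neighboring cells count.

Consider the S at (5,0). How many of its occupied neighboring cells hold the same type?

Occupied neighbors of (5,0): (4,0)=S, (5,1)=N.
Same type (S): 1 of 2.

1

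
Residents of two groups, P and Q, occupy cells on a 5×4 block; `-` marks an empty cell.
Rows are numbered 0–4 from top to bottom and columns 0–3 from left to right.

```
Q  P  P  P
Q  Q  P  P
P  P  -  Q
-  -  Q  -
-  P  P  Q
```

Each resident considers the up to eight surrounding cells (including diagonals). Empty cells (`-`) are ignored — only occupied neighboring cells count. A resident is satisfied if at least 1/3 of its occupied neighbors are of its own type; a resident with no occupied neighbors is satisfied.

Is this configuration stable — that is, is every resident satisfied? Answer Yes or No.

No

Row 0: (0,0)Q 2/3 satisfied · (0,1)P 2/5 satisfied · (0,2)P 4/5 satisfied · (0,3)P 3/3 satisfied
Row 1: (1,0)Q 2/5 satisfied · (1,1)Q 2/7 not · (1,2)P 5/7 satisfied · (1,3)P 3/4 satisfied
Row 2: (2,0)P 1/3 satisfied · (2,1)P 2/5 satisfied · (2,3)Q 1/3 satisfied
Row 3: (3,2)Q 2/5 satisfied
Row 4: (4,1)P 1/2 satisfied · (4,2)P 1/3 satisfied · (4,3)Q 1/2 satisfied
For instance (1,1) has only 2/7 same-type neighbors, below 1/3.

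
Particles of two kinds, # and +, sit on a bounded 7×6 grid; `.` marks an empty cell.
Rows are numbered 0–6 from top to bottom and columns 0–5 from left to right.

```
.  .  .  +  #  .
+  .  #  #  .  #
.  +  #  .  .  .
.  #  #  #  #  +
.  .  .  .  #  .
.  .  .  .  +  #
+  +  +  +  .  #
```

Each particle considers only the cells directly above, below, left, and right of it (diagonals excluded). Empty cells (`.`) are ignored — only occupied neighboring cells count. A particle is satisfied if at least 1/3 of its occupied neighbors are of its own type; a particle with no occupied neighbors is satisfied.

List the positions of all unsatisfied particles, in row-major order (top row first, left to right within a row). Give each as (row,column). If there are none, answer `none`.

Row 0: (0,3)+ 0/2 unhappy · (0,4)# 0/1 unhappy
Row 1: (1,0)+ 0/0 ok · (1,2)# 2/2 ok · (1,3)# 1/2 ok · (1,5)# 0/0 ok
Row 2: (2,1)+ 0/2 unhappy · (2,2)# 2/3 ok
Row 3: (3,1)# 1/2 ok · (3,2)# 3/3 ok · (3,3)# 2/2 ok · (3,4)# 2/3 ok · (3,5)+ 0/1 unhappy
Row 4: (4,4)# 1/2 ok
Row 5: (5,4)+ 0/2 unhappy · (5,5)# 1/2 ok
Row 6: (6,0)+ 1/1 ok · (6,1)+ 2/2 ok · (6,2)+ 2/2 ok · (6,3)+ 1/1 ok · (6,5)# 1/1 ok

(0,3), (0,4), (2,1), (3,5), (5,4)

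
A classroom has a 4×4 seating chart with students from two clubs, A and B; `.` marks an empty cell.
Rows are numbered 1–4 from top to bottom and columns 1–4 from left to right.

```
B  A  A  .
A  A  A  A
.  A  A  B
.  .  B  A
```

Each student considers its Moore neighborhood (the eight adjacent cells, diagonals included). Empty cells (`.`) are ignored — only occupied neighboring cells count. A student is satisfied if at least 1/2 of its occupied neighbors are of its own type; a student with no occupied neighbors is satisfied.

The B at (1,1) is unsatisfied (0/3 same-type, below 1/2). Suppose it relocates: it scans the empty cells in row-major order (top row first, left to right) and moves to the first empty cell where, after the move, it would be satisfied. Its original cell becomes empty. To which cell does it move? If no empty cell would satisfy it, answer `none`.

none

Vacating (1,1). Empty cells in order:
  (1,4): 0/3 same-type → still unsatisfied.
  (3,1): 0/3 same-type → still unsatisfied.
  (4,1): 0/1 same-type → still unsatisfied.
  (4,2): 1/3 same-type → still unsatisfied.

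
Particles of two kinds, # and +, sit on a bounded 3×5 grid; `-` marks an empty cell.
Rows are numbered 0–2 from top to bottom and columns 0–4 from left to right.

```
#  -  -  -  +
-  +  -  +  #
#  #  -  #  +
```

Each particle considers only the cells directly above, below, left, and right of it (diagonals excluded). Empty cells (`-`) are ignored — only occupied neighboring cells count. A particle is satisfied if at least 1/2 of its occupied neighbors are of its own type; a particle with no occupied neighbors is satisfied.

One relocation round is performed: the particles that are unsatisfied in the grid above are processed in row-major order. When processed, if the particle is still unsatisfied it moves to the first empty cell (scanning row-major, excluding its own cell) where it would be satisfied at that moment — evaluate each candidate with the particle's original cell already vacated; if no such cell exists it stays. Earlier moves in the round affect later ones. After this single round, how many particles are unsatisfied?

1

Initially unsatisfied (in order): (0,4), (1,1), (1,3), (1,4), (2,3), (2,4).
  (0,4) → (0,1).
  (1,1): now satisfied by earlier moves; stays.
  (1,3) → (0,2).
  (1,4) → (0,4).
  (2,3) → (0,3).
  (2,4): now satisfied by earlier moves; stays.
Resulting grid:
# + + # #
- + - - -
# # - - +
Unsatisfied now: (0,0).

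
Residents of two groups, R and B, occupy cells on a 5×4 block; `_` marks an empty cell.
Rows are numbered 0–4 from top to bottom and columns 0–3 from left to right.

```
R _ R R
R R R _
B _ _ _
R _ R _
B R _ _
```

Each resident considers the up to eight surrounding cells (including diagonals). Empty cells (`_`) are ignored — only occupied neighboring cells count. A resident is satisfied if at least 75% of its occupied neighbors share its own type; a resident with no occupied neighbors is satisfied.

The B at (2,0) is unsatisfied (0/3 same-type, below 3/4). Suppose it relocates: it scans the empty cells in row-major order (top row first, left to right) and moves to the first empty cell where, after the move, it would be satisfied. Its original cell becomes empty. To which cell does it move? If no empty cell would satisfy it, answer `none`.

none

Vacating (2,0). Empty cells in order:
  (0,1): 0/5 same-type → still unsatisfied.
  (1,3): 0/3 same-type → still unsatisfied.
  (2,1): 0/5 same-type → still unsatisfied.
  (2,2): 0/3 same-type → still unsatisfied.
  (2,3): 0/2 same-type → still unsatisfied.
  (3,1): 1/4 same-type → still unsatisfied.
  (3,3): 0/1 same-type → still unsatisfied.
  (4,2): 0/2 same-type → still unsatisfied.
  (4,3): 0/1 same-type → still unsatisfied.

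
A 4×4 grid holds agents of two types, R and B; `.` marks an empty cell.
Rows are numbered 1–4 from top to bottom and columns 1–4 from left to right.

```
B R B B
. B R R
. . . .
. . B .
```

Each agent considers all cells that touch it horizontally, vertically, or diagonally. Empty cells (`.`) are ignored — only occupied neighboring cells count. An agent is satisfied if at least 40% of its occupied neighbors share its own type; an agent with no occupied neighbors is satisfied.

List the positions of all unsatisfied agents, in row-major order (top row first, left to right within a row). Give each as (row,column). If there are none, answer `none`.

(1,2), (1,4), (2,4)

Row 1: (1,1)B 1/2 ✓ · (1,2)R 1/4 ✗ · (1,3)B 2/5 ✓ · (1,4)B 1/3 ✗
Row 2: (2,2)B 2/4 ✓ · (2,3)R 2/5 ✓ · (2,4)R 1/3 ✗
Row 4: (4,3)B 0/0 ✓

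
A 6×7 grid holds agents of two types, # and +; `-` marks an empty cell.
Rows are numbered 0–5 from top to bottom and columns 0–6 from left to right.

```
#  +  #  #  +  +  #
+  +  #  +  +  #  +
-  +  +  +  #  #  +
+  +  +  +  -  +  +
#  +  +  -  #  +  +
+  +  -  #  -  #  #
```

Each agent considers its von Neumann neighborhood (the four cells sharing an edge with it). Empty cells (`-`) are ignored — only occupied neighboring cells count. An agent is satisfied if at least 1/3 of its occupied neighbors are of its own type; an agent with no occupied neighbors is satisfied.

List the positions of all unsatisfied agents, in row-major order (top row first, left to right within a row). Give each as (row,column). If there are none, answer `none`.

(0,0), (0,6), (1,2), (1,5), (4,0), (4,4)

(0,0)# 0/2 unhappy
(0,1)+ 1/3 ok
(0,2)# 2/3 ok
(0,3)# 1/3 ok
(0,4)+ 2/3 ok
(0,5)+ 1/3 ok
(0,6)# 0/2 unhappy
(1,0)+ 1/2 ok
(1,1)+ 3/4 ok
(1,2)# 1/4 unhappy
(1,3)+ 2/4 ok
(1,4)+ 2/4 ok
(1,5)# 1/4 unhappy
(1,6)+ 1/3 ok
(2,1)+ 3/3 ok
(2,2)+ 3/4 ok
(2,3)+ 3/4 ok
(2,4)# 1/3 ok
(2,5)# 2/4 ok
(2,6)+ 2/3 ok
(3,0)+ 1/2 ok
(3,1)+ 4/4 ok
(3,2)+ 4/4 ok
(3,3)+ 2/2 ok
(3,5)+ 2/3 ok
(3,6)+ 3/3 ok
(4,0)# 0/3 unhappy
(4,1)+ 3/4 ok
(4,2)+ 2/2 ok
(4,4)# 0/1 unhappy
(4,5)+ 2/4 ok
(4,6)+ 2/3 ok
(5,0)+ 1/2 ok
(5,1)+ 2/2 ok
(5,3)# 0/0 ok
(5,5)# 1/2 ok
(5,6)# 1/2 ok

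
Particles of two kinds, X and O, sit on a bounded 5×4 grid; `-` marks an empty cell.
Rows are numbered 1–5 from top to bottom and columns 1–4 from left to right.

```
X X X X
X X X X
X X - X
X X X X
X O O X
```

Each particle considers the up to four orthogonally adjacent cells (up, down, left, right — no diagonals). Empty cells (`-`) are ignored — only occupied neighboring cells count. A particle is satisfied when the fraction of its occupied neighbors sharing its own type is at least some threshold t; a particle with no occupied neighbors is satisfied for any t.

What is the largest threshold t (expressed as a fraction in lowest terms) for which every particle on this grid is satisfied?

Row 1: (1,1)X 2/2 · (1,2)X 3/3 · (1,3)X 3/3 · (1,4)X 2/2
Row 2: (2,1)X 3/3 · (2,2)X 4/4 · (2,3)X 3/3 · (2,4)X 3/3
Row 3: (3,1)X 3/3 · (3,2)X 3/3 · (3,4)X 2/2
Row 4: (4,1)X 3/3 · (4,2)X 3/4 · (4,3)X 2/3 · (4,4)X 3/3
Row 5: (5,1)X 1/2 · (5,2)O 1/3 · (5,3)O 1/3 · (5,4)X 1/2
The smallest same-type fraction is 1/3 at (5,2), which reduces to 1/3. Any threshold above that leaves this particle unsatisfied.

1/3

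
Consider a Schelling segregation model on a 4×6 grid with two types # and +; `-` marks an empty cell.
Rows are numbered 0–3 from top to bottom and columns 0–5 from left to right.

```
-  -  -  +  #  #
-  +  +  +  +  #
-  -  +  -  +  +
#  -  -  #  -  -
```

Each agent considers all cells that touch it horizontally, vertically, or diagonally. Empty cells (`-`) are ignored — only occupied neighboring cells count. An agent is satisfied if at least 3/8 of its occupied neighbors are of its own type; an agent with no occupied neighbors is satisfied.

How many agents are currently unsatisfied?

Row 0: (0,3)+ 3/4 ok · (0,4)# 2/5 ok · (0,5)# 2/3 ok
Row 1: (1,1)+ 2/2 ok · (1,2)+ 4/4 ok · (1,3)+ 5/6 ok · (1,4)+ 4/7 ok · (1,5)# 2/5 ok
Row 2: (2,2)+ 3/4 ok · (2,4)+ 3/5 ok · (2,5)+ 2/3 ok
Row 3: (3,0)# 0/0 ok · (3,3)# 0/2 unhappy
Unsatisfied: (3,3) — 1 in total.

1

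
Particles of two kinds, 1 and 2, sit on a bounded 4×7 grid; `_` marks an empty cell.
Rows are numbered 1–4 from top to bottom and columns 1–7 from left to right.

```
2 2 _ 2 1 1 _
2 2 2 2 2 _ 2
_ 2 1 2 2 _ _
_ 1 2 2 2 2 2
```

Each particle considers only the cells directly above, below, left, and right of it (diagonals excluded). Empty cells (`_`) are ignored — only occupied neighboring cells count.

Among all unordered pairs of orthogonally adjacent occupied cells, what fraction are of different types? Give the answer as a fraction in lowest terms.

8/27

Scan each occupied cell's neighbors to the right and below so each pair is counted once.
From row 1: 2 unlike of 7 pairs (running 2/7).
From row 2: 1 unlike of 8 pairs (running 3/15).
From row 3: 4 unlike of 7 pairs (running 7/22).
From row 4: 1 unlike of 5 pairs (running 8/27).
Total adjacent occupied pairs: 27; unlike-type pairs: 8.
8/27 is already in lowest terms.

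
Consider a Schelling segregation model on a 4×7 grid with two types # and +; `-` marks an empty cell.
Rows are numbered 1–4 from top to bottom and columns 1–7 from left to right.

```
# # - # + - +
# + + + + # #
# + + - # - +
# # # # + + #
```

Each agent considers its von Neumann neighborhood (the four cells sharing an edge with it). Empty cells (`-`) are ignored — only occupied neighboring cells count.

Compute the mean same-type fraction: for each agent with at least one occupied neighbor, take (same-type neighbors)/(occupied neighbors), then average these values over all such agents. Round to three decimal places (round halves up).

Row 1: (1,1)# 2/2 · (1,2)# 1/2 · (1,4)# 0/2 · (1,5)+ 1/2 · (1,7)+ 0/1
Row 2: (2,1)# 2/3 · (2,2)+ 2/4 · (2,3)+ 3/3 · (2,4)+ 2/3 · (2,5)+ 2/4 · (2,6)# 1/2 · (2,7)# 1/3
Row 3: (3,1)# 2/3 · (3,2)+ 2/4 · (3,3)+ 2/3 · (3,5)# 0/2 · (3,7)+ 0/2
Row 4: (4,1)# 2/2 · (4,2)# 2/3 · (4,3)# 2/3 · (4,4)# 1/2 · (4,5)+ 1/3 · (4,6)+ 1/2 · (4,7)# 0/2
Sum over 24 agents: 2/2 + 1/2 + 0/2 + 1/2 + 0/1 + 2/3 + 2/4 + 3/3 + 2/3 + 2/4 + 1/2 + 1/3 + 2/3 + 2/4 + 2/3 + 0/2 + 0/2 + 2/2 + 2/3 + 2/3 + 1/2 + 1/3 + 1/2 + 0/2 = 35/3; mean = 35/3 ÷ 24 = 35/72 = 0.486111… → 0.486.

0.486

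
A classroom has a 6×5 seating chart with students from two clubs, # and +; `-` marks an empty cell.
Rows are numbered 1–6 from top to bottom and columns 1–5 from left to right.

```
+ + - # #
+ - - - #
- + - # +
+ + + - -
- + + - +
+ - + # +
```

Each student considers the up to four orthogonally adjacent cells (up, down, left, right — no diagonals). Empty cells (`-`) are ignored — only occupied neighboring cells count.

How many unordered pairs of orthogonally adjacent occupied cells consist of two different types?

4

Scan each occupied cell's neighbors to the right and below so each pair is counted once.
From row 1: 0 unlike of 4 pairs (running 0/4).
From row 2: 1 unlike of 1 pairs (running 1/5).
From row 3: 1 unlike of 2 pairs (running 2/7).
From row 4: 0 unlike of 4 pairs (running 2/11).
From row 5: 0 unlike of 3 pairs (running 2/14).
From row 6: 2 unlike of 2 pairs (running 4/16).
Total adjacent occupied pairs: 16; unlike-type pairs: 4.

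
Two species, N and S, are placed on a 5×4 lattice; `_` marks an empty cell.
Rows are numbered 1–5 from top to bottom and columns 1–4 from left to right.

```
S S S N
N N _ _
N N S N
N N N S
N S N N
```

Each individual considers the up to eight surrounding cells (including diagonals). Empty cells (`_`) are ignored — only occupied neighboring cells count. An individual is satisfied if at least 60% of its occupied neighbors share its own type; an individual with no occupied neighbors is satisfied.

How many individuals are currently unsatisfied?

9

Row 1: (1,1)S 1/3 ✗ · (1,2)S 2/4 ✗ · (1,3)S 1/3 ✗ · (1,4)N 0/1 ✗
Row 2: (2,1)N 3/5 ✓ · (2,2)N 3/7 ✗
Row 3: (3,1)N 5/5 ✓ · (3,2)N 6/7 ✓ · (3,3)S 1/6 ✗ · (3,4)N 1/3 ✗
Row 4: (4,1)N 4/5 ✓ · (4,2)N 6/8 ✓ · (4,3)N 5/8 ✓ · (4,4)S 1/5 ✗
Row 5: (5,1)N 2/3 ✓ · (5,2)S 0/5 ✗ · (5,3)N 3/5 ✓ · (5,4)N 2/3 ✓
Unsatisfied: (1,1), (1,2), (1,3), (1,4), (2,2), (3,3), (3,4), (4,4), (5,2) — 9 in total.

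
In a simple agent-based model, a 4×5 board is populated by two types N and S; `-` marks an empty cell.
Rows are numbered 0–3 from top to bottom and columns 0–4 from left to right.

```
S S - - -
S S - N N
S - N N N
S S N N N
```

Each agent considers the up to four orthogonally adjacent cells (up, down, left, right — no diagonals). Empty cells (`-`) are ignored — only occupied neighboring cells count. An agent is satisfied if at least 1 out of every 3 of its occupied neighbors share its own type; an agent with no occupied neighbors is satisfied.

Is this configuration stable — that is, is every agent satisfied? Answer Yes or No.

(0,0)S 2/2 ok
(0,1)S 2/2 ok
(1,0)S 3/3 ok
(1,1)S 2/2 ok
(1,3)N 2/2 ok
(1,4)N 2/2 ok
(2,0)S 2/2 ok
(2,2)N 2/2 ok
(2,3)N 4/4 ok
(2,4)N 3/3 ok
(3,0)S 2/2 ok
(3,1)S 1/2 ok
(3,2)N 2/3 ok
(3,3)N 3/3 ok
(3,4)N 2/2 ok
All meet the threshold, so the configuration is stable.

Yes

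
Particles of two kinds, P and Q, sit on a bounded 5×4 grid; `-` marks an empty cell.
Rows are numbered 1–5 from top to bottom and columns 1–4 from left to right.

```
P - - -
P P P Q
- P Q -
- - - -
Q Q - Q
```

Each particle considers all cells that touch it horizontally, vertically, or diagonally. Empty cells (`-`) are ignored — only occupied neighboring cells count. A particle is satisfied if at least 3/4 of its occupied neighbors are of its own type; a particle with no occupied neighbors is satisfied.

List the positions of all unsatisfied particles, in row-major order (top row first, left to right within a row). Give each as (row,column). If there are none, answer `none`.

(1,1)P 2/2 satisfied
(2,1)P 3/3 satisfied
(2,2)P 4/5 satisfied
(2,3)P 2/4 not
(2,4)Q 1/2 not
(3,2)P 3/4 satisfied
(3,3)Q 1/4 not
(5,1)Q 1/1 satisfied
(5,2)Q 1/1 satisfied
(5,4)Q 0/0 satisfied

(2,3), (2,4), (3,3)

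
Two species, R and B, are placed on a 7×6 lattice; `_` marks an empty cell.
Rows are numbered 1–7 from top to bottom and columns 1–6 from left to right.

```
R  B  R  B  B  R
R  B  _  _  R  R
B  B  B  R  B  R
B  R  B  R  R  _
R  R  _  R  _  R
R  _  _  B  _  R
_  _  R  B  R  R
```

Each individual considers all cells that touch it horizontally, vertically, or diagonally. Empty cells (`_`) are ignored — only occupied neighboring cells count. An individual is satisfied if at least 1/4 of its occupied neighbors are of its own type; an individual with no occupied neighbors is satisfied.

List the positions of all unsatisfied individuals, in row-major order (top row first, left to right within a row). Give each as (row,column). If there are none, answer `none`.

Row 1: (1,1)R 1/3 ✓ · (1,2)B 1/4 ✓ · (1,3)R 0/3 ✗ · (1,4)B 1/3 ✓ · (1,5)B 1/4 ✓ · (1,6)R 2/3 ✓
Row 2: (2,1)R 1/5 ✗ · (2,2)B 4/7 ✓ · (2,5)R 4/7 ✓ · (2,6)R 3/5 ✓
Row 3: (3,1)B 3/5 ✓ · (3,2)B 5/7 ✓ · (3,3)B 3/6 ✓ · (3,4)R 3/6 ✓ · (3,5)B 0/6 ✗ · (3,6)R 3/4 ✓
Row 4: (4,1)B 2/5 ✓ · (4,2)R 2/7 ✓ · (4,3)B 2/7 ✓ · (4,4)R 3/6 ✓ · (4,5)R 5/6 ✓
Row 5: (5,1)R 3/4 ✓ · (5,2)R 3/5 ✓ · (5,4)R 2/4 ✓ · (5,6)R 2/2 ✓
Row 6: (6,1)R 2/2 ✓ · (6,4)B 1/4 ✓ · (6,6)R 3/3 ✓
Row 7: (7,3)R 0/2 ✗ · (7,4)B 1/3 ✓ · (7,5)R 2/4 ✓ · (7,6)R 2/2 ✓

(1,3), (2,1), (3,5), (7,3)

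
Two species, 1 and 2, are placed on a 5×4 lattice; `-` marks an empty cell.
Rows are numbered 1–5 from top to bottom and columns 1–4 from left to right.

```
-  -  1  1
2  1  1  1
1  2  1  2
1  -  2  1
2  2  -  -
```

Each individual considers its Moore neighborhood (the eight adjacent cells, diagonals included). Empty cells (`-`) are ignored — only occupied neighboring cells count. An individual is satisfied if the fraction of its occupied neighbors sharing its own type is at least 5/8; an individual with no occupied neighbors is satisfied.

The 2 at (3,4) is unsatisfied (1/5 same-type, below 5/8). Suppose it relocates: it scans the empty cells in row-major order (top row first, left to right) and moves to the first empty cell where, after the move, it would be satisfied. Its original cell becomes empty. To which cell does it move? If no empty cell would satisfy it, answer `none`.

Vacating (3,4). Empty cells in order:
  (1,1): 1/2 same-type → still unsatisfied.
  (1,2): 1/4 same-type → still unsatisfied.
  (4,2): 4/7 same-type → still unsatisfied.
  (5,3): 2/3 same-type → satisfied — stop here.

(5,3)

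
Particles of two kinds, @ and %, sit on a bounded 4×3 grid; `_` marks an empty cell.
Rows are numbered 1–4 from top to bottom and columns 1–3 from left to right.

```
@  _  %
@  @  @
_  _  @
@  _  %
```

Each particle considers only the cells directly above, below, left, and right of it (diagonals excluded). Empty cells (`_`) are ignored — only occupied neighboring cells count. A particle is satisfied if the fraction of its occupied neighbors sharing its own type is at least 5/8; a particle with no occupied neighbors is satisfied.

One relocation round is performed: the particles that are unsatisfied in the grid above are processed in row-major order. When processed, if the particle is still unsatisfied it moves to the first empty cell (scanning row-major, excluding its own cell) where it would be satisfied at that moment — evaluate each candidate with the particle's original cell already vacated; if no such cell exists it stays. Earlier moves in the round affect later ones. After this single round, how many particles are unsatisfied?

2

Initially unsatisfied (in order): (1,3), (3,3), (4,3).
  (1,3): no empty cell satisfies it; stays.
  (3,3) → (1,2).
  (4,3): now satisfied by earlier moves; stays.
Resulting grid:
@ @ %
@ @ @
_ _ _
@ _ %
Unsatisfied now: (1,3), (2,3).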